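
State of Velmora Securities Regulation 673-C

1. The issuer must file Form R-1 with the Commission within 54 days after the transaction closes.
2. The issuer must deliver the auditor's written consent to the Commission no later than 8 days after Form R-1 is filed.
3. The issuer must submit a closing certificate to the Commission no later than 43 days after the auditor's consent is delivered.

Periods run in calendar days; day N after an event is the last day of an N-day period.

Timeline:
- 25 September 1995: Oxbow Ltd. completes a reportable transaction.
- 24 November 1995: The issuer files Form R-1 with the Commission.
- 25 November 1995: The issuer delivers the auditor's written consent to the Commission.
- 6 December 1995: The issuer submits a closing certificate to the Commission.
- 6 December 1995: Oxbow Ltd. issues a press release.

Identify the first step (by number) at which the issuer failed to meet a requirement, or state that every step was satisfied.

Step 1

Step 1: 54 days after 25 September 1995 (when the transaction closes) is 18 November 1995; not done until 24 November 1995, 6 days after the deadline.
That is the first point of non-compliance.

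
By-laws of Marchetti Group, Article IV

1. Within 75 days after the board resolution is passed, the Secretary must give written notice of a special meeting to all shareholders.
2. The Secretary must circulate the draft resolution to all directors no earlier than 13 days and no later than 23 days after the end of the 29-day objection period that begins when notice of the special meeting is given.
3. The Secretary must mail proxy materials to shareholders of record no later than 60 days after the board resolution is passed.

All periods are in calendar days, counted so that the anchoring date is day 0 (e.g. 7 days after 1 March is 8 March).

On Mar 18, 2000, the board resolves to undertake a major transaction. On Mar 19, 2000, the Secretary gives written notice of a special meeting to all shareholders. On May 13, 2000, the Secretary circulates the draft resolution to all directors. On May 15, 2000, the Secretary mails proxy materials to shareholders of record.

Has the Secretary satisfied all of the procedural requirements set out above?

Step 1 — counting 75 days from Mar 18, 2000 (when the board resolution is passed) gives a deadline of Jun 1, 2000; completed Mar 19, 2000, before the deadline.
Step 2 — 13 and 23 days from Apr 17, 2000 (end of the 29-day objection period, which began when notice of the special meeting is given on Mar 19, 2000) are Apr 30, 2000 and May 10, 2000 respectively; done May 13, 2000 — 3 days after the window closed.
Later steps need not be reached.

No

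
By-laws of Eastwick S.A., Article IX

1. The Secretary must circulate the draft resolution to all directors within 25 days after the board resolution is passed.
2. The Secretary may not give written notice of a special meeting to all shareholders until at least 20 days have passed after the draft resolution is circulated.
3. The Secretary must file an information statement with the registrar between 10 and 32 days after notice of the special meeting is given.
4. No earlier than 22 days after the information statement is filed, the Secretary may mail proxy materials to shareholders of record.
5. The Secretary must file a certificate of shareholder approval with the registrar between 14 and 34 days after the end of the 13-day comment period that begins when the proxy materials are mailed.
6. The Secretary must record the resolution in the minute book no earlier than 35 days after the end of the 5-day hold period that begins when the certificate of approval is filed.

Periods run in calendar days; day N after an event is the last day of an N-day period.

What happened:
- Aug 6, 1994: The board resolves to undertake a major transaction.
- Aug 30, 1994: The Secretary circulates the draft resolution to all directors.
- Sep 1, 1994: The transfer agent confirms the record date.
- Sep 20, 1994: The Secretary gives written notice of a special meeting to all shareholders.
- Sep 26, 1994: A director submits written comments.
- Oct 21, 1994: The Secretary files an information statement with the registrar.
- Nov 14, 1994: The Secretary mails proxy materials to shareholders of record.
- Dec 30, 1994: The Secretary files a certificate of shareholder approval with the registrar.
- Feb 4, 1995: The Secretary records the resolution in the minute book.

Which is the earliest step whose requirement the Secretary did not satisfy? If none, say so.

(1) due by Aug 6, 1994 + 25 days = Aug 31, 1994; Aug 30, 1994 is within that limit.
(2) permitted from Aug 30, 1994 + 20 days = Sep 19, 1994 onward; Sep 20, 1994 is on or after that date.
(3) the permitted window runs from Sep 20, 1994 + 10 = Sep 30, 1994 to Sep 20, 1994 + 32 = Oct 22, 1994; done Oct 21, 1994 — within the window.
(4) permitted from Oct 21, 1994 + 22 days = Nov 12, 1994 onward; done Nov 14, 1994, after the minimum wait.
(5) the permitted window runs from Nov 27, 1994 + 14 = Dec 11, 1994 to Nov 27, 1994 + 34 = Dec 31, 1994; done Dec 30, 1994 — within the window.
(6) permitted from Jan 4, 1995 + 35 days = Feb 8, 1995 onward; acted on Feb 4, 1995, 4 days prematurely.
The analysis stops there.

Step 6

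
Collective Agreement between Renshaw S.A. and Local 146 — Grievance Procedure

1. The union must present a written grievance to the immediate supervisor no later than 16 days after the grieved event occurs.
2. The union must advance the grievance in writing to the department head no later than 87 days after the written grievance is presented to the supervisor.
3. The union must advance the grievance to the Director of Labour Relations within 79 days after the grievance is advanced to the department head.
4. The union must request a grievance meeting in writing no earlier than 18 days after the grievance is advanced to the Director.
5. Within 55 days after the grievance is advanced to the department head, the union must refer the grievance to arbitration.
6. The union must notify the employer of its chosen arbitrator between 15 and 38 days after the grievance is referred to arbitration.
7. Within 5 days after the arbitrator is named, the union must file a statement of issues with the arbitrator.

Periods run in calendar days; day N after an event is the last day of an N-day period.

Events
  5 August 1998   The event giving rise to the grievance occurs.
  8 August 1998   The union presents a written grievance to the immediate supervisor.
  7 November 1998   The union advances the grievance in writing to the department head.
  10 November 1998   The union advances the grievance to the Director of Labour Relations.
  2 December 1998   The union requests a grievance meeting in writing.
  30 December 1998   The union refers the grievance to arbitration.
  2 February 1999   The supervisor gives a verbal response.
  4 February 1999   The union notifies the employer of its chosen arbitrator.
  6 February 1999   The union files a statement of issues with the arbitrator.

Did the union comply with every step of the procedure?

No

(1) due by 5 August 1998 + 16 days = 21 August 1998; done 8 August 1998 — timely.
(2) due by 8 August 1998 + 87 days = 3 November 1998; not done until 7 November 1998, 4 days after the deadline.
That is the first point of non-compliance.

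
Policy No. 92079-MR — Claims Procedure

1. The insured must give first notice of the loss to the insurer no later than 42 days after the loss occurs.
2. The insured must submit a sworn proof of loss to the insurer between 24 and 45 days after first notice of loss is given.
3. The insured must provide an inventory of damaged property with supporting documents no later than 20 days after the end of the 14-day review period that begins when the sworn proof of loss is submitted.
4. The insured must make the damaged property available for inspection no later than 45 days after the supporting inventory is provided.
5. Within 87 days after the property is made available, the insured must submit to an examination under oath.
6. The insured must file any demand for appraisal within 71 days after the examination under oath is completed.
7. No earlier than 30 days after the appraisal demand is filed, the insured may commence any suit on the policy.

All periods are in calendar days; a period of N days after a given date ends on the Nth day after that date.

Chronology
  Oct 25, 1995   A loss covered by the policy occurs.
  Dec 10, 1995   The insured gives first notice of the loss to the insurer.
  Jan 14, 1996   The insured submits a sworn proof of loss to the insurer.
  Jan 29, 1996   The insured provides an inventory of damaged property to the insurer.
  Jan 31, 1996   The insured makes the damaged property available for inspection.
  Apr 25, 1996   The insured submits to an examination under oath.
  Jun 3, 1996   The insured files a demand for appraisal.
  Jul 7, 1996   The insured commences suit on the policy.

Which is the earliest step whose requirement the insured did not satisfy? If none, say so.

(1) due by Oct 25, 1995 + 42 days = Dec 6, 1995; done Dec 10, 1995 — 4 days late.
No need to go further; step 1 was not satisfied.

Step 1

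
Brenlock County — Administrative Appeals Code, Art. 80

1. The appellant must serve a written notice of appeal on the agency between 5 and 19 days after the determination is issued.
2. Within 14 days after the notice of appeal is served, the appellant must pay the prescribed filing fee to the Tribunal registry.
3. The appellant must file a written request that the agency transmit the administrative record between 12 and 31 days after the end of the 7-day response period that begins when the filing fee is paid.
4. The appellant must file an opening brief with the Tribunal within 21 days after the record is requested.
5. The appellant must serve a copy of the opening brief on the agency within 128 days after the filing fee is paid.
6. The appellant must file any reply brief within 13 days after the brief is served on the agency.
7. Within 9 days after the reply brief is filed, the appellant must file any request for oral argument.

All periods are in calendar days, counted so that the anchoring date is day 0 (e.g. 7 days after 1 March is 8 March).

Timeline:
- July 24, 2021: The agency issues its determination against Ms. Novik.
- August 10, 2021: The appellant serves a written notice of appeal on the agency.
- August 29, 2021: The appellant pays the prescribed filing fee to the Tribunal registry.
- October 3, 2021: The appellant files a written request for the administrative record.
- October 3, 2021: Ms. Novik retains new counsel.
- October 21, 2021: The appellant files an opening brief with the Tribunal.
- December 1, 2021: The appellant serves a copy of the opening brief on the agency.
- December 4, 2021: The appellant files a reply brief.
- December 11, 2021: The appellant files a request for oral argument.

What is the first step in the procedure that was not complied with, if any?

Step 1: the window is 5–19 days after July 24, 2021 (when the determination is issued), so July 29, 2021 through August 12, 2021; August 10, 2021 falls inside that range.
Step 2: 14 days after August 10, 2021 (when the notice of appeal is served) is August 24, 2021; not done until August 29, 2021, 5 days after the deadline.
Later steps need not be reached.

Step 2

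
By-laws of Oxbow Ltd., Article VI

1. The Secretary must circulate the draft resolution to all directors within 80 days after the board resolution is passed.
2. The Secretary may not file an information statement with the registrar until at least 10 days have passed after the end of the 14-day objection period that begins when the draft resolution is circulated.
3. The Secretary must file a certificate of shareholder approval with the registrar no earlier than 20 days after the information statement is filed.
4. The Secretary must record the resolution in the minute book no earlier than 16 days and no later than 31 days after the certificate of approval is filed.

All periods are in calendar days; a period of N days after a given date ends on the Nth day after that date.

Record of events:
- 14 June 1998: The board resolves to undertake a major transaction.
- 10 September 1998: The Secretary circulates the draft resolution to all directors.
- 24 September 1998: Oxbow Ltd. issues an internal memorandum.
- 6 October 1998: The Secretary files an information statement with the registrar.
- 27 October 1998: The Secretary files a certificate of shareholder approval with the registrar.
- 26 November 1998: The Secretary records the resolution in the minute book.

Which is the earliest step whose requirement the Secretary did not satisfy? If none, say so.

Step 1

Step 1 — counting 80 days from 14 June 1998 (when the board resolution is passed) gives a deadline of 2 September 1998; 10 September 1998 misses that deadline by 8 days.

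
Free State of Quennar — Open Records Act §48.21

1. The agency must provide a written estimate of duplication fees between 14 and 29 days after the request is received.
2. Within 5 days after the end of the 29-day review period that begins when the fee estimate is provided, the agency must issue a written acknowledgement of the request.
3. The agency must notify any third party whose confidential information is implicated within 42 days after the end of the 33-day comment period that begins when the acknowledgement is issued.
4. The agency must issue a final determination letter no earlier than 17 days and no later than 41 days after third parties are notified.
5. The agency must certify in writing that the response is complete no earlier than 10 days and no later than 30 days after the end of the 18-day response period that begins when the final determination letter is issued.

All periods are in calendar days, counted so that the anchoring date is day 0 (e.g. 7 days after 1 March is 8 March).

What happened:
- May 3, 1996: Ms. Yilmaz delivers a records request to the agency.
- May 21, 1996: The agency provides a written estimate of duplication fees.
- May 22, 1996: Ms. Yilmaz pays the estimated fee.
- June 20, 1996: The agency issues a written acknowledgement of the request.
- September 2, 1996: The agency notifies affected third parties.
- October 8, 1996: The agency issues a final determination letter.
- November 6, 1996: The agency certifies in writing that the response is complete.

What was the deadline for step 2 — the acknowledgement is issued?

The fee estimate is provided on May 21, 1996; the 29-day review period therefore ends June 19, 1996, and step 2 runs from that date. 5 days after June 19, 1996 is June 24, 1996.

June 24, 1996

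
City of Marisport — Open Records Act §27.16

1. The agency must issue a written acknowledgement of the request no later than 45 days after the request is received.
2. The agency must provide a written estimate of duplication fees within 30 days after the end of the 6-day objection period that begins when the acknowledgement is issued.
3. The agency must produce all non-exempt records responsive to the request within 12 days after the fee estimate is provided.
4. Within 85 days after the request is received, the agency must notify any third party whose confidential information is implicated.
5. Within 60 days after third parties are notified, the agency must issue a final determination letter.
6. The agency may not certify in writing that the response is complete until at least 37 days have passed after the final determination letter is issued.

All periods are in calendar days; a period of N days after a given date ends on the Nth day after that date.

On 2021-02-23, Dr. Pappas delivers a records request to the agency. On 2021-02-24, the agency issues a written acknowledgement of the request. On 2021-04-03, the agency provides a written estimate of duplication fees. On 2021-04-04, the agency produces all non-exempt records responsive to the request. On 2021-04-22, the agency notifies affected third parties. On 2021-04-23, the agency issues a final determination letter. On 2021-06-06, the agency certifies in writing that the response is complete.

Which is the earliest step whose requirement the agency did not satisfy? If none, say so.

Step 2

(1) due by 2021-02-23 + 45 days = 2021-04-09; 2021-02-24 is within that limit.
(2) due by 2021-03-02 + 30 days = 2021-04-01; 2021-04-03 misses that deadline by 2 days.
The analysis stops there.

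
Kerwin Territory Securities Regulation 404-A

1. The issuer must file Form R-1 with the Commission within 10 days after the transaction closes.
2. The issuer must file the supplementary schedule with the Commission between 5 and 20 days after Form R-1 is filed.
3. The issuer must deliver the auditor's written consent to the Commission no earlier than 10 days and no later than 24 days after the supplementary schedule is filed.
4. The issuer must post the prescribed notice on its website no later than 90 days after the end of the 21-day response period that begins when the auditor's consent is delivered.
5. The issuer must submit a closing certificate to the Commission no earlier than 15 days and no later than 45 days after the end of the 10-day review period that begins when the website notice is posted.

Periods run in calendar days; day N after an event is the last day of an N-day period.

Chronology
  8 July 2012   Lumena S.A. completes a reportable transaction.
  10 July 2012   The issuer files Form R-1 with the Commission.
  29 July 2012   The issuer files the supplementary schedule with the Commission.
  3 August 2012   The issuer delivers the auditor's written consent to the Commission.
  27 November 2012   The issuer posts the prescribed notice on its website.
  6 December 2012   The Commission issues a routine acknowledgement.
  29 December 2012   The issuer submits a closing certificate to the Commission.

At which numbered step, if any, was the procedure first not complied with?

Step 3

Step 1: 10 days after 8 July 2012 (when the transaction closes) is 18 July 2012; completed 10 July 2012, before the deadline.
Step 2: the window is 5–20 days after 10 July 2012 (when Form R-1 is filed), so 15 July 2012 through 30 July 2012; done 29 July 2012 — within the window.
Step 3: the window is 10–24 days after 29 July 2012 (when the supplementary schedule is filed), so 8 August 2012 through 22 August 2012; 3 August 2012 is 5 days too early.
Later steps need not be reached.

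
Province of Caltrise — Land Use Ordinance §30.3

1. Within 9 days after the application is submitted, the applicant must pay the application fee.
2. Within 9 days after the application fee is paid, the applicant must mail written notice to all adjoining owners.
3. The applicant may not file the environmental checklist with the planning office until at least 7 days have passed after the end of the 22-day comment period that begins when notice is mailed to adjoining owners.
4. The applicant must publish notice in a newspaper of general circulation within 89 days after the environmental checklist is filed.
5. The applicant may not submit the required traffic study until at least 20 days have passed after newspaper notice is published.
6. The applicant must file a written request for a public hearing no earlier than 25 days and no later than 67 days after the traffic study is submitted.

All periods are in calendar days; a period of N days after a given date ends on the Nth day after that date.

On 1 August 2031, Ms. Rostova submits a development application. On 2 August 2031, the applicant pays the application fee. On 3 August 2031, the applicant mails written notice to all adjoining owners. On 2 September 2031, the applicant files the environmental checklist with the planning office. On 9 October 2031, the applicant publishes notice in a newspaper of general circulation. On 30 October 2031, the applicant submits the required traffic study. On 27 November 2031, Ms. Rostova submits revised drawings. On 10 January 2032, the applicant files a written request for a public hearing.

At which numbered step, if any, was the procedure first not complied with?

Step 6

(1) due by 1 August 2031 + 9 days = 10 August 2031; 2 August 2031 is within that limit.
(2) due by 2 August 2031 + 9 days = 11 August 2031; done 3 August 2031 — timely.
(3) permitted from 25 August 2031 + 7 days = 1 September 2031 onward; 2 September 2031 is on or after that date.
(4) due by 2 September 2031 + 89 days = 30 November 2031; 9 October 2031 is within that limit.
(5) permitted from 9 October 2031 + 20 days = 29 October 2031 onward; 30 October 2031 is on or after that date.
(6) the permitted window runs from 30 October 2031 + 25 = 24 November 2031 to 30 October 2031 + 67 = 5 January 2032; done 10 January 2032 — 5 days after the window closed.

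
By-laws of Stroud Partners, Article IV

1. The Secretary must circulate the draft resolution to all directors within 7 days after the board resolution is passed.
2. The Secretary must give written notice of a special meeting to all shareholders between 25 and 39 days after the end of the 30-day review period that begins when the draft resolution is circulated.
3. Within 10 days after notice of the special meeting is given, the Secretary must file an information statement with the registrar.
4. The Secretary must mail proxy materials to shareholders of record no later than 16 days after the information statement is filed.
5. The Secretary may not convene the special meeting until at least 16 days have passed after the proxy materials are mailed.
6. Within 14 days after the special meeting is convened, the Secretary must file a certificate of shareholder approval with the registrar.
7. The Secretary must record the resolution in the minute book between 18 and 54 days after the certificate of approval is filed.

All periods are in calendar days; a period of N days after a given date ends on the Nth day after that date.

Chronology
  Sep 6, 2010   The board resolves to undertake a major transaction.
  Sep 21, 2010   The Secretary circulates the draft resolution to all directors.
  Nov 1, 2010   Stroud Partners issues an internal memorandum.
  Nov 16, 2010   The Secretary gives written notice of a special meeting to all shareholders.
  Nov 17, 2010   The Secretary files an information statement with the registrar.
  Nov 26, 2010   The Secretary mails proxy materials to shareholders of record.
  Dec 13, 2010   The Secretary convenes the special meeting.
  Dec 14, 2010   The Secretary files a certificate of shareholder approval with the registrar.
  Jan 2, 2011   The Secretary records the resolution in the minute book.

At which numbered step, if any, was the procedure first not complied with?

Step 1

Step 1: 7 days after Sep 6, 2010 (when the board resolution is passed) is Sep 13, 2010; done Sep 21, 2010 — 8 days late.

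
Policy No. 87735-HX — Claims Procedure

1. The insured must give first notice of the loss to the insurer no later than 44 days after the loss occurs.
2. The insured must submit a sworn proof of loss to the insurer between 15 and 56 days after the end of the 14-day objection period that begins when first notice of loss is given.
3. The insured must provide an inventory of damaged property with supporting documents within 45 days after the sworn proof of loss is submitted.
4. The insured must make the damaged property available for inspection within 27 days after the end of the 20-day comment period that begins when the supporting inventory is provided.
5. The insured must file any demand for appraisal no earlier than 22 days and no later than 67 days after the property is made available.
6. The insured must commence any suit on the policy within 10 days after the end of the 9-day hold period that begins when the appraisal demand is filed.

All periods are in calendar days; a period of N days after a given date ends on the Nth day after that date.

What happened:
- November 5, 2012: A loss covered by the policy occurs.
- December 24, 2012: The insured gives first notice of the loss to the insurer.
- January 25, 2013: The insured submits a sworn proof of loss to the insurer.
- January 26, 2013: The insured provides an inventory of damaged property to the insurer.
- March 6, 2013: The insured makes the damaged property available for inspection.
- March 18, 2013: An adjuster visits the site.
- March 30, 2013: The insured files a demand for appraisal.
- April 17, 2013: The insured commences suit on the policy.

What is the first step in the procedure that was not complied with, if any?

Step 1

Step 1 — counting 44 days from November 5, 2012 (when the loss occurs) gives a deadline of December 19, 2012; December 24, 2012 misses that deadline by 5 days.
Later steps need not be reached.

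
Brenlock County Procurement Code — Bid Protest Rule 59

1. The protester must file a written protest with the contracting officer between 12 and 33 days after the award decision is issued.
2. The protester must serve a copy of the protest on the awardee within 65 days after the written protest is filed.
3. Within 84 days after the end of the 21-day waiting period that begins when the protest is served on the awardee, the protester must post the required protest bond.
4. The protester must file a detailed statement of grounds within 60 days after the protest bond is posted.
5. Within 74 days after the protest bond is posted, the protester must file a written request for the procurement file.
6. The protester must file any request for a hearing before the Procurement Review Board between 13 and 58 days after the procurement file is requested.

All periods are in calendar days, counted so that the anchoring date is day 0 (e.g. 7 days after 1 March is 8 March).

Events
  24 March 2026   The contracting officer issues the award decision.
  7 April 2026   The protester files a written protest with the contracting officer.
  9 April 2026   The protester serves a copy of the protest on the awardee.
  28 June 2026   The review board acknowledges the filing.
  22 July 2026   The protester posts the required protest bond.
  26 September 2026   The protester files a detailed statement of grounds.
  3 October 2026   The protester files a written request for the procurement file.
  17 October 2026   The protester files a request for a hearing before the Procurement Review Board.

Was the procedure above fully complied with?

Step 1 — 12 and 33 days from 24 March 2026 (when the award decision is issued) are 5 April 2026 and 26 April 2026 respectively; 7 April 2026 falls inside that range.
Step 2 — counting 65 days from 7 April 2026 (when the written protest is filed) gives a deadline of 11 June 2026; done 9 April 2026 — timely.
Step 3 — counting 84 days from 30 April 2026 (end of the 21-day waiting period, which began when the protest is served on the awardee on 9 April 2026) gives a deadline of 23 July 2026; done 22 July 2026 — timely.
Step 4 — counting 60 days from 22 July 2026 (when the protest bond is posted) gives a deadline of 20 September 2026; not done until 26 September 2026, 6 days after the deadline.
The procedure was therefore not followed at step 4.

No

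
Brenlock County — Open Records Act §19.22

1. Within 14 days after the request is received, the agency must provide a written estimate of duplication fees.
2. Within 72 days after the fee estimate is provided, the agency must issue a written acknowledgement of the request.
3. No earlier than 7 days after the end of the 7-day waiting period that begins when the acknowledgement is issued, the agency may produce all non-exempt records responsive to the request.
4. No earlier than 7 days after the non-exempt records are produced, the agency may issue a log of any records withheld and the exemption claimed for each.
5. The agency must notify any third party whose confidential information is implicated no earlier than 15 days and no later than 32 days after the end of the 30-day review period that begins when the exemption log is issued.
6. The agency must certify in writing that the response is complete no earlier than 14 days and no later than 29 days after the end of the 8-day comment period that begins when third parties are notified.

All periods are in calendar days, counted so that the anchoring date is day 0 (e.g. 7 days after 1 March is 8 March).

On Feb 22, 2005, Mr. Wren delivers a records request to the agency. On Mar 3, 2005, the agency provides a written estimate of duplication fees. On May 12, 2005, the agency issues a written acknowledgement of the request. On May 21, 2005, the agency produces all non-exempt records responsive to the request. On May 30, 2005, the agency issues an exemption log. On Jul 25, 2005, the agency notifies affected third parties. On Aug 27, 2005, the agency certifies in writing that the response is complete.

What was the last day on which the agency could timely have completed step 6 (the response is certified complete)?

Third parties are notified on Jul 25, 2005; the 8-day comment period therefore ends Aug 2, 2005, and step 6 runs from that date. The window is 14–29 days after Aug 2, 2005; it closes on Aug 31, 2005.

Aug 31, 2005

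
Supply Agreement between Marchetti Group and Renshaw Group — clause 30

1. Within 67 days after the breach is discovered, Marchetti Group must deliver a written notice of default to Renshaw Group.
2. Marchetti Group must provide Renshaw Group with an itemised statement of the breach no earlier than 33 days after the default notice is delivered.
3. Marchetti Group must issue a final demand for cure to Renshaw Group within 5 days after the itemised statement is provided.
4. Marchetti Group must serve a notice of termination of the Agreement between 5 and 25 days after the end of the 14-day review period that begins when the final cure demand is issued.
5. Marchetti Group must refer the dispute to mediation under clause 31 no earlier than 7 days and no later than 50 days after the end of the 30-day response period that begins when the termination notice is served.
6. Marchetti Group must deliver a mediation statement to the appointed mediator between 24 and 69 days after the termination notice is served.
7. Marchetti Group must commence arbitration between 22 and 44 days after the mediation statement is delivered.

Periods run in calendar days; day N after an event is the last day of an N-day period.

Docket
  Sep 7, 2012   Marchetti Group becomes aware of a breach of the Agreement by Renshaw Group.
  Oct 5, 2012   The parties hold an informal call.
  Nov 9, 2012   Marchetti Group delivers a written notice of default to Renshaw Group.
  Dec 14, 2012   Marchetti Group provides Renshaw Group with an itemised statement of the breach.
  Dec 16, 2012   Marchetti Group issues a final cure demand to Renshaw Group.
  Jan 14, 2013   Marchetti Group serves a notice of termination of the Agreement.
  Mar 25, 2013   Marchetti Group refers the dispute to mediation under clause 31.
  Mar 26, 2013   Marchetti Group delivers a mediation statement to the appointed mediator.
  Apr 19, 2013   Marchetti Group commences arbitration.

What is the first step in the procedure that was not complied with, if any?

Step 1: 67 days after Sep 7, 2012 (when the breach is discovered) is Nov 13, 2012; Nov 9, 2012 is within that limit.
Step 2: the earliest permitted date is 33 days after Nov 9, 2012 (when the default notice is delivered), i.e. Dec 12, 2012; Dec 14, 2012 is on or after that date.
Step 3: 5 days after Dec 14, 2012 (when the itemised statement is provided) is Dec 19, 2012; completed Dec 16, 2012, before the deadline.
Step 4: the window is 5–25 days after Dec 30, 2012 (end of the 14-day review period, which began when the final cure demand is issued on Dec 16, 2012), so Jan 4, 2013 through Jan 24, 2013; done Jan 14, 2013, which is between those dates.
Step 5: the window is 7–50 days after Feb 13, 2013 (end of the 30-day response period, which began when the termination notice is served on Jan 14, 2013), so Feb 20, 2013 through Apr 4, 2013; Mar 25, 2013 falls inside that range.
Step 6: the window is 24–69 days after Jan 14, 2013 (when the termination notice is served), so Feb 7, 2013 through Mar 24, 2013; done Mar 26, 2013 — 2 days after the window closed.
That is the first point of non-compliance.

Step 6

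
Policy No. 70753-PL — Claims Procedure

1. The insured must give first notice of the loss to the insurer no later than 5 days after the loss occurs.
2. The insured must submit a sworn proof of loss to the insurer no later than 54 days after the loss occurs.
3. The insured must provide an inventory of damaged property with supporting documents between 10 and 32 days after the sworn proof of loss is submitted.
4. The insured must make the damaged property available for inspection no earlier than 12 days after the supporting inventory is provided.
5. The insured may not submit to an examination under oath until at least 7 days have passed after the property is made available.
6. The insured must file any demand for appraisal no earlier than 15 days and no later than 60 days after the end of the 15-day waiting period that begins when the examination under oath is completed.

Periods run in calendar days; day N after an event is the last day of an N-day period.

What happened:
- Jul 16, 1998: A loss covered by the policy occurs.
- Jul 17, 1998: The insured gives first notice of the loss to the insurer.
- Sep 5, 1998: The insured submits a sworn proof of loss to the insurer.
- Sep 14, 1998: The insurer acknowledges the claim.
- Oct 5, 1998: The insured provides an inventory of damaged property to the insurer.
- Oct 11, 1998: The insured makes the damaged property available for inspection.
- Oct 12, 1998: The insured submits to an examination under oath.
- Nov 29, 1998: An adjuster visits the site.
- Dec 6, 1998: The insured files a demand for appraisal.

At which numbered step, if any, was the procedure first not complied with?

(1) due by Jul 16, 1998 + 5 days = Jul 21, 1998; done Jul 17, 1998 — timely.
(2) due by Jul 16, 1998 + 54 days = Sep 8, 1998; Sep 5, 1998 is within that limit.
(3) the permitted window runs from Sep 5, 1998 + 10 = Sep 15, 1998 to Sep 5, 1998 + 32 = Oct 7, 1998; Oct 5, 1998 falls inside that range.
(4) permitted from Oct 5, 1998 + 12 days = Oct 17, 1998 onward; Oct 11, 1998 is 6 days before the earliest permitted date.
Later steps need not be reached.

Step 4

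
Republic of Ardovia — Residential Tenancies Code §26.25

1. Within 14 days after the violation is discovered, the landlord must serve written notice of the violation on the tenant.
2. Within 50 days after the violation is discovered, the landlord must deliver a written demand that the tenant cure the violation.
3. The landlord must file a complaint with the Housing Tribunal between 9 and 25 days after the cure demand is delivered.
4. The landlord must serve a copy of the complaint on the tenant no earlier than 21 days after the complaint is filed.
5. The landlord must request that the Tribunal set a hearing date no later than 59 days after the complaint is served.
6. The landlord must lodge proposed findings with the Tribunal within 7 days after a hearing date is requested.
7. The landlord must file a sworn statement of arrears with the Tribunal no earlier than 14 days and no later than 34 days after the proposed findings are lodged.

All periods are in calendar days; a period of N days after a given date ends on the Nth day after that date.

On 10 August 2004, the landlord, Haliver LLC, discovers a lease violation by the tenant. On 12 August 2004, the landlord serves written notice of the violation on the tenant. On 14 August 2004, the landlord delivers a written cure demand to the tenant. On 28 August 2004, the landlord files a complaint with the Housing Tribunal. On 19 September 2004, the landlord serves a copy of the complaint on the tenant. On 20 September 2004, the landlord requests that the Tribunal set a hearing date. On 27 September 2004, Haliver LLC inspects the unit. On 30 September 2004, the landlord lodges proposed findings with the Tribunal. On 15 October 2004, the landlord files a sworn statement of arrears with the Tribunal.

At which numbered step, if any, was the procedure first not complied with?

Step 6

Step 1: 14 days after 10 August 2004 (when the violation is discovered) is 24 August 2004; done 12 August 2004 — timely.
Step 2: 50 days after 10 August 2004 (when the violation is discovered) is 29 September 2004; completed 14 August 2004, before the deadline.
Step 3: the window is 9–25 days after 14 August 2004 (when the cure demand is delivered), so 23 August 2004 through 8 September 2004; 28 August 2004 falls inside that range.
Step 4: the earliest permitted date is 21 days after 28 August 2004 (when the complaint is filed), i.e. 18 September 2004; done 19 September 2004, after the minimum wait.
Step 5: 59 days after 19 September 2004 (when the complaint is served) is 17 November 2004; 20 September 2004 is within that limit.
Step 6: 7 days after 20 September 2004 (when a hearing date is requested) is 27 September 2004; done 30 September 2004 — 3 days late.
That is the first point of non-compliance.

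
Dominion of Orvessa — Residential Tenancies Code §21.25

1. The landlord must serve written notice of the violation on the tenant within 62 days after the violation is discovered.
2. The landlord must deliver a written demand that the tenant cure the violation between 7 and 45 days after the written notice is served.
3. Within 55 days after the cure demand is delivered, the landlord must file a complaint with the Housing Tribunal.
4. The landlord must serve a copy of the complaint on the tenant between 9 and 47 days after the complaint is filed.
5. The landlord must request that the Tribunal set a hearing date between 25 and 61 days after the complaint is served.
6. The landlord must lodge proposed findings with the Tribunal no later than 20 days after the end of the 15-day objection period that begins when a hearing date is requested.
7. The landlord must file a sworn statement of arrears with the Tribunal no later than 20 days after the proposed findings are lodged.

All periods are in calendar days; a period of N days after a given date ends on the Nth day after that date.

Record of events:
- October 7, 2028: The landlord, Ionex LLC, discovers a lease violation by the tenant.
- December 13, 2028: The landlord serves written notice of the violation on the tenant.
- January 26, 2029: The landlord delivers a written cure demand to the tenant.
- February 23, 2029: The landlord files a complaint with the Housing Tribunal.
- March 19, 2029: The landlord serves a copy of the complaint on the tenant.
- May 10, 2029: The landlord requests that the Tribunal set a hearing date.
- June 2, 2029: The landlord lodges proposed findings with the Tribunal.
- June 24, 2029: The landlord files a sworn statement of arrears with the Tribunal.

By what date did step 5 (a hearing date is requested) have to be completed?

Step 5 runs from March 19, 2029, when the complaint is served. The window is 25–61 days after March 19, 2029; it closes on May 19, 2029.

May 19, 2029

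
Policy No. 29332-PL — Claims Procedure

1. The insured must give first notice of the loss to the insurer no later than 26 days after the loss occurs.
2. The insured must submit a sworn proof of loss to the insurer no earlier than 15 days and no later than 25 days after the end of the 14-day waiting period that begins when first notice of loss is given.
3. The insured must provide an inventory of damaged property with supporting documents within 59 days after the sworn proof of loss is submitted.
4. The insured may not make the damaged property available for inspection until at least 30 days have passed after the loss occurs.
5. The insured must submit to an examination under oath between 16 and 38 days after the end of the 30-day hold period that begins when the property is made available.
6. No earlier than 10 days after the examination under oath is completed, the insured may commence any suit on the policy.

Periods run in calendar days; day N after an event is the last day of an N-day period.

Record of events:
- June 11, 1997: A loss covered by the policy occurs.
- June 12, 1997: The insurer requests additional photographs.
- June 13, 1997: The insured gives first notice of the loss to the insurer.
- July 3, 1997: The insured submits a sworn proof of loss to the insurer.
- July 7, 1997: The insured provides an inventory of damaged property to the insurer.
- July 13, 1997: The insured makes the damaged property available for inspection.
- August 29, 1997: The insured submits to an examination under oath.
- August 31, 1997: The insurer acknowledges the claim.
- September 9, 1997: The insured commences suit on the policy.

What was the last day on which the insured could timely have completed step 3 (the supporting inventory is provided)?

Step 3 runs from July 3, 1997, when the sworn proof of loss is submitted. 59 days after July 3, 1997 is August 31, 1997.

August 31, 1997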